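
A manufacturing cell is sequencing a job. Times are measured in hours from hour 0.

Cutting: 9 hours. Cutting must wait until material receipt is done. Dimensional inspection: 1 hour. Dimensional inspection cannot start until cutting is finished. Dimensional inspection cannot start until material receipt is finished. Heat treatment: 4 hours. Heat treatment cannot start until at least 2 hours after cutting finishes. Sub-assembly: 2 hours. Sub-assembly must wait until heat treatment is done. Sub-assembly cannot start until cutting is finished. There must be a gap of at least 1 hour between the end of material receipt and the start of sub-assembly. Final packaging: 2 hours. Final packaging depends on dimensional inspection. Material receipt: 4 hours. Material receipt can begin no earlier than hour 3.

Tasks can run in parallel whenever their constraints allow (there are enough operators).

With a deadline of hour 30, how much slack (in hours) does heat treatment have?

Material receipt waits on its own release at hour 3, so it starts at hour 3 and finishes at 3 + 4 = hour 7.
Cutting waits on material receipt (finishes hour 7), so it starts at hour 7 and finishes at 7 + 9 = hour 16.
Heat treatment cannot begin until cutting (finishes hour 16, plus 2-hour gap → hour 18). It runs from hour 18 to 18 + 4 = hour 22.

Working backward from the deadline:
Nothing follows sub-assembly; the deadline of hour 30 is its only limit. It must start by 30 − 2 = hour 28.
Since sub-assembly (must start by hour 28) depends on it, heat treatment must finish by hour 28. Backing off its 4-hour duration gives a latest start of hour 24.
So heat treatment can start as early as hour 18 and as late as hour 24, giving 24 − 18 = 6 hours of slack.

6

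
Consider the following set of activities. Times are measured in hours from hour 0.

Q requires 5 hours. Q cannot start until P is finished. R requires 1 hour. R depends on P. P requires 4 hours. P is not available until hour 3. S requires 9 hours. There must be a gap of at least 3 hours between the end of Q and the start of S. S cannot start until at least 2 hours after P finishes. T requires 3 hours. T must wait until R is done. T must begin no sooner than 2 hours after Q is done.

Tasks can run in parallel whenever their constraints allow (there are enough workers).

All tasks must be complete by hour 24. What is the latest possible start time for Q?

To finish by hour 24, S (duration 9) must start no later than hour 15.
Nothing follows T; the deadline of hour 24 is its only limit. It must start by 24 − 3 = hour 21.
Q feeds S (must start by hour 15, minus 3-hour gap → hour 12); T (must start by hour 21, minus 2-hour gap → hour 19). Taking the minimum, Q must finish by hour 12 and start by 12 − 5 = hour 7.

7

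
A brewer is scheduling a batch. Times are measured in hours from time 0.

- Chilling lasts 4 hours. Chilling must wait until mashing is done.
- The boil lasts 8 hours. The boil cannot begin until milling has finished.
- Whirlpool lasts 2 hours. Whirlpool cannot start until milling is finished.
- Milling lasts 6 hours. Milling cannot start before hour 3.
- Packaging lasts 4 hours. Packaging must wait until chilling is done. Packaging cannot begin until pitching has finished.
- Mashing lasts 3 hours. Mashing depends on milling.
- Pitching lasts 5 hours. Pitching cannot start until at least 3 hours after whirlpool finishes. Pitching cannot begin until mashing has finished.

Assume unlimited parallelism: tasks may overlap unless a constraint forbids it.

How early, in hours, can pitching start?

Milling cannot begin until its own release at hour 3. It runs from hour 3 to 3 + 6 = hour 9.
Whirlpool cannot begin until milling (finishes hour 9). It runs from hour 9 to 9 + 2 = hour 11.
Mashing cannot begin until milling (finishes hour 9). It runs from hour 9 to 9 + 3 = hour 12.
Pitching waits on whirlpool (finishes hour 11, plus 3-hour gap → hour 14); mashing (finishes hour 12). The latest of these is hour 14, which is the earliest pitching can start.

14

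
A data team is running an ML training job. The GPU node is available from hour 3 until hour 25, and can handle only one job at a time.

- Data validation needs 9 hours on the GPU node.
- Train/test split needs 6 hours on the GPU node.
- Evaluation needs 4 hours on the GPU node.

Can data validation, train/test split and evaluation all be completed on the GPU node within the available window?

The GPU node window is 25 − 3 = 22 hours.
Running back to back, the jobs need 9 + 6 + 4 = 19 hours on the GPU node.
Since 19 ≤ 22, they fit within the window.

Yes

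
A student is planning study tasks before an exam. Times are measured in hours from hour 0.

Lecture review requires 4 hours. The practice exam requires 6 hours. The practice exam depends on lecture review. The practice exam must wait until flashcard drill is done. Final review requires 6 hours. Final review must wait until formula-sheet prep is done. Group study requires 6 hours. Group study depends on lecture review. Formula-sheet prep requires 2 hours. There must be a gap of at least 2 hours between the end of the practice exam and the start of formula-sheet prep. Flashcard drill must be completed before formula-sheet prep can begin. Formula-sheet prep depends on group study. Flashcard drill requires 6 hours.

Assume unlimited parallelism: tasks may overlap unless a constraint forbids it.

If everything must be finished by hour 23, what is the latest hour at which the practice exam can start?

7

Final review must finish by hour 23; it takes 6 hours, so it must start by 23 − 6 = hour 17.
Formula-sheet prep has to be done before final review (must start by hour 17). That means finishing by hour 17, i.e. starting by 17 − 2 = hour 15.
Since formula-sheet prep (must start by hour 15, minus 2-hour gap → hour 13) depends on it, the practice exam must finish by hour 13. Backing off its 6-hour duration gives a latest start of hour 7.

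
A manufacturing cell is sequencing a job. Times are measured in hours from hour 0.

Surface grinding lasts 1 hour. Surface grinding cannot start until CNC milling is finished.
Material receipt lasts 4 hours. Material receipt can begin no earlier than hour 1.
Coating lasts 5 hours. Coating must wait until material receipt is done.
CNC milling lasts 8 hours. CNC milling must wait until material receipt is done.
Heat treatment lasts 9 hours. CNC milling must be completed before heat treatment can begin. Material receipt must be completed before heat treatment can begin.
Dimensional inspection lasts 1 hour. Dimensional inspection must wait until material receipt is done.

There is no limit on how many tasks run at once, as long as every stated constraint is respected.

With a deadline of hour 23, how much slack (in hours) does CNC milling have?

1

Material receipt cannot begin until its own release at hour 1. It runs from hour 1 to 1 + 4 = hour 5.
CNC milling waits on material receipt (finishes hour 5), so it starts at hour 5 and finishes at 5 + 8 = hour 13.

Working backward from the deadline:
To finish by hour 23, heat treatment (duration 9) must start no later than hour 14.
Surface grinding has no dependents, so it just needs to finish by hour 23. Starting by 23 − 1 = hour 22 achieves that.
For CNC milling: heat treatment (must start by hour 14); surface grinding (must start by hour 22). The most restrictive is hour 14; with an 8-hour duration, CNC milling must start by hour 6.
So CNC milling can start as early as hour 5 and as late as hour 6, giving 6 − 5 = 1 hour of slack.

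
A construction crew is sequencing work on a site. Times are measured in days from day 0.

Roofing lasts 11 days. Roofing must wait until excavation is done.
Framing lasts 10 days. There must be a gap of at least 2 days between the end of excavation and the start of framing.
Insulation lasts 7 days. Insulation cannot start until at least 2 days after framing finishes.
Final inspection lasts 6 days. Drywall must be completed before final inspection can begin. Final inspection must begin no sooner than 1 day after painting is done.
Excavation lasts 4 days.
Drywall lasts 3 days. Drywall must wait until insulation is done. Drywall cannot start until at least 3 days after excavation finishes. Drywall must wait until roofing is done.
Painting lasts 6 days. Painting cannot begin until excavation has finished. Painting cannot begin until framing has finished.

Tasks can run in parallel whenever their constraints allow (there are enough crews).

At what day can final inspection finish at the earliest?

34

Nothing blocks excavation, so it runs from day 0 to day 4.
Roofing waits on excavation (finishes day 4), so it starts at day 4 and finishes at 4 + 11 = day 15.
After excavation (finishes day 4, plus 2-day gap → day 6), framing can start at day 6 and finishes at day 16.
For painting: excavation (finishes day 4); framing (finishes day 16). Taking the maximum gives a start of day 16, and it finishes at 16 + 6 = day 22.
Insulation cannot begin until framing (finishes day 16, plus 2-day gap → day 18). It runs from day 18 to 18 + 7 = day 25.
Drywall has to wait for insulation (finishes day 25); excavation (finishes day 4, plus 3-day gap → day 7); roofing (finishes day 15). The latest of these is day 25, so drywall runs day 25 to 25 + 3 = day 28.
Final inspection needs all of drywall (finishes day 28); painting (finishes day 22, plus 1-day gap → day 23). That puts its earliest start at day 28; it finishes at 28 + 6 = day 34.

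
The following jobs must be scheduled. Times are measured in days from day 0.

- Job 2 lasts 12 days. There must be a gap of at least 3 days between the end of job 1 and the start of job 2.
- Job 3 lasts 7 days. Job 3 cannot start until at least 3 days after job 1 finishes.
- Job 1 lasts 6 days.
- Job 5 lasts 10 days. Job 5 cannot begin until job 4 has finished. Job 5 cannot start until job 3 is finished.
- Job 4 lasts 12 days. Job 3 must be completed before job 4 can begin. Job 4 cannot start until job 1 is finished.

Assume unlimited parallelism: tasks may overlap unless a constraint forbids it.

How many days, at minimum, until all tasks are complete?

Nothing blocks job 1, so it runs from day 0 to day 6.
Job 3 waits on job 1 (finishes day 6, plus 3-day gap → day 9), so it starts at day 9 and finishes at 9 + 7 = day 16.
Job 4 has to wait for job 3 (finishes day 16); job 1 (finishes day 6). The latest of these is day 16, so job 4 runs day 16 to 16 + 12 = day 28.
For job 5: job 4 (finishes day 28); job 3 (finishes day 16). Taking the maximum gives a start of day 28, and it finishes at 28 + 10 = day 38.
After job 1 (finishes day 6, plus 3-day gap → day 9), job 2 can start at day 9 and finishes at day 21.
All tasks are finished once the last one completes. Finish times: Job 1 at 6, Job 2 at 21, Job 3 at 16, Job 4 at 28, Job 5 at 38. The latest is day 38.

38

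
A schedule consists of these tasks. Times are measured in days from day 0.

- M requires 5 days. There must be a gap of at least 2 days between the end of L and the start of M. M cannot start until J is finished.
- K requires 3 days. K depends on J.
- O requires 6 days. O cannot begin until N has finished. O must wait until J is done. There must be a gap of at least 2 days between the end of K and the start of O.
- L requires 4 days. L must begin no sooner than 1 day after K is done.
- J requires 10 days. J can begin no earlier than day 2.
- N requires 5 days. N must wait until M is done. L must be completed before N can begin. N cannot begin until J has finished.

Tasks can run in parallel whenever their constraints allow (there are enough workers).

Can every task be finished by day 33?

No

After its own release at day 2, J can start at day 2 and finishes at day 12.
After J (finishes day 12), K can start at day 12 and finishes at day 15.
L waits on K (finishes day 15, plus 1-day gap → day 16), so it starts at day 16 and finishes at 16 + 4 = day 20.
For M: L (finishes day 20, plus 2-day gap → day 22); J (finishes day 12). Taking the maximum gives a start of day 22, and it finishes at 22 + 5 = day 27.
N has to wait for M (finishes day 27); L (finishes day 20); J (finishes day 12). The latest of these is day 27, so N runs day 27 to 27 + 5 = day 32.
O needs all of N (finishes day 32); J (finishes day 12); K (finishes day 15, plus 2-day gap → day 17). That puts its earliest start at day 32; it finishes at 32 + 6 = day 38.
The earliest everything can be done is day 38, which is after the deadline of 33, so it is not possible.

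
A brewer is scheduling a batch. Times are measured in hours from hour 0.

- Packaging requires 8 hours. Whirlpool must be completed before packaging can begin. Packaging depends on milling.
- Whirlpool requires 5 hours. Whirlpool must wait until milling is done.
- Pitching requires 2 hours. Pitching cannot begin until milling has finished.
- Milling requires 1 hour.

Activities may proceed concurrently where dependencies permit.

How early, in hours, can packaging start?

Milling has no prerequisites, so it starts at hour 0 and finishes at hour 1.
Whirlpool cannot begin until milling (finishes hour 1). It runs from hour 1 to 1 + 5 = hour 6.
Packaging waits on whirlpool (finishes hour 6); milling (finishes hour 1). The latest of these is hour 6, which is the earliest packaging can start.

6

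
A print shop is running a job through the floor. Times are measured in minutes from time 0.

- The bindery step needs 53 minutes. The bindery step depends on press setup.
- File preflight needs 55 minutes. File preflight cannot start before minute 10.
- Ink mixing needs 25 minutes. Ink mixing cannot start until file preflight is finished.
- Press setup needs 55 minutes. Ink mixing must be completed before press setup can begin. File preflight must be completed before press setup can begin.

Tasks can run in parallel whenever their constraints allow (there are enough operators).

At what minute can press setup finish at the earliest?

File preflight cannot begin until its own release at minute 10. It runs from minute 10 to 10 + 55 = minute 65.
Ink mixing waits on file preflight (finishes minute 65), so it starts at minute 65 and finishes at 65 + 25 = minute 90.
Press setup cannot start until ink mixing (finishes minute 90); file preflight (finishes minute 65). The controlling bound is minute 90, so press setup finishes at 90 + 55 = minute 145.

145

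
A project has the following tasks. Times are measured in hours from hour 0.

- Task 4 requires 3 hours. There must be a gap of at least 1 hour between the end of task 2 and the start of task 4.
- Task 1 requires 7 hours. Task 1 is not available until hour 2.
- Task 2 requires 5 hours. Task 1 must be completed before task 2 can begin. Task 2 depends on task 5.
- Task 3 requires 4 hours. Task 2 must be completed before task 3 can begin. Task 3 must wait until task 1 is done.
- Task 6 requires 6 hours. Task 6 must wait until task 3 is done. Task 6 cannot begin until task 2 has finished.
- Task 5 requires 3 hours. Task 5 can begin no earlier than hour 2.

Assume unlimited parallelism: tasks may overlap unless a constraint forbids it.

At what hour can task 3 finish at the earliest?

After its own release at hour 2, task 5 can start at hour 2 and finishes at hour 5.
After its own release at hour 2, task 1 can start at hour 2 and finishes at hour 9.
For task 2: task 1 (finishes hour 9); task 5 (finishes hour 5). Taking the maximum gives a start of hour 9, and it finishes at 9 + 5 = hour 14.
Task 3 needs all of task 2 (finishes hour 14); task 1 (finishes hour 9). That puts its earliest start at hour 14; it finishes at 14 + 4 = hour 18.

18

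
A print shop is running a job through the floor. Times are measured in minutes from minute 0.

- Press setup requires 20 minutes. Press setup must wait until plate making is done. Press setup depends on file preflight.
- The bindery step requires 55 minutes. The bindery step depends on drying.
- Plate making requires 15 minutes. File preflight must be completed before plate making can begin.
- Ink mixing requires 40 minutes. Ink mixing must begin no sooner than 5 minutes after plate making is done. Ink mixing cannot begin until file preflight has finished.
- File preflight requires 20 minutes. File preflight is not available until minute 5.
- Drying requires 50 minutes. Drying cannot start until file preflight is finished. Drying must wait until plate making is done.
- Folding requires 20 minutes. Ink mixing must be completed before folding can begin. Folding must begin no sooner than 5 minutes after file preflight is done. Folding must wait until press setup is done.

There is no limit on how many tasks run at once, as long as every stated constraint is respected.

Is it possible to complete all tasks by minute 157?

File preflight waits on its own release at minute 5, so it starts at minute 5 and finishes at 5 + 20 = minute 25.
After file preflight (finishes minute 25), plate making can start at minute 25 and finishes at minute 40.
Drying needs all of file preflight (finishes minute 25); plate making (finishes minute 40). That puts its earliest start at minute 40; it finishes at 40 + 50 = minute 90.
After drying (finishes minute 90), the bindery step can start at minute 90 and finishes at minute 145.
Press setup has to wait for plate making (finishes minute 40); file preflight (finishes minute 25). The latest of these is minute 40, so press setup runs minute 40 to 40 + 20 = minute 60.
For ink mixing: plate making (finishes minute 40, plus 5-minute gap → minute 45); file preflight (finishes minute 25). Taking the maximum gives a start of minute 45, and it finishes at 45 + 40 = minute 85.
Folding cannot start until ink mixing (finishes minute 85); file preflight (finishes minute 25, plus 5-minute gap → minute 30); press setup (finishes minute 60). The controlling bound is minute 85, so folding finishes at 85 + 20 = minute 105.
Every task is finished by minute 145, which is no later than the deadline of 157, so the schedule is feasible.

Yes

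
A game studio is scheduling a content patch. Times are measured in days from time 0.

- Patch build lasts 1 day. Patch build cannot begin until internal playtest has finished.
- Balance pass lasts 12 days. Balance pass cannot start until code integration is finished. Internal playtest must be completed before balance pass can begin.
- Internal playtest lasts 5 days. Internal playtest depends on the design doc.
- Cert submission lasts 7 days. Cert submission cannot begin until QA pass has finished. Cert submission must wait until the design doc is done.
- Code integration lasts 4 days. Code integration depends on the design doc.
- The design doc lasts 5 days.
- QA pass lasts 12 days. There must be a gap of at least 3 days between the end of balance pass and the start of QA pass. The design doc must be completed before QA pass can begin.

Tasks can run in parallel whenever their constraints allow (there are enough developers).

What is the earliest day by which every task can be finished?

The design doc has no prerequisites, so it starts at day 0 and finishes at day 5.
Internal playtest waits on the design doc (finishes day 5), so it starts at day 5 and finishes at 5 + 5 = day 10.
Patch build cannot begin until internal playtest (finishes day 10). It runs from day 10 to 10 + 1 = day 11.
After the design doc (finishes day 5), code integration can start at day 5 and finishes at day 9.
Balance pass has to wait for code integration (finishes day 9); internal playtest (finishes day 10). The latest of these is day 10, so balance pass runs day 10 to 10 + 12 = day 22.
For QA pass: balance pass (finishes day 22, plus 3-day gap → day 25); the design doc (finishes day 5). Taking the maximum gives a start of day 25, and it finishes at 25 + 12 = day 37.
Cert submission has to wait for QA pass (finishes day 37); the design doc (finishes day 5). The latest of these is day 37, so cert submission runs day 37 to 37 + 7 = day 44.
All tasks are finished once the last one completes. Finish times: The design doc at 5, Code integration at 9, Internal playtest at 10, Balance pass at 22, QA pass at 37, Cert submission at 44, Patch build at 11. The latest is day 44.

44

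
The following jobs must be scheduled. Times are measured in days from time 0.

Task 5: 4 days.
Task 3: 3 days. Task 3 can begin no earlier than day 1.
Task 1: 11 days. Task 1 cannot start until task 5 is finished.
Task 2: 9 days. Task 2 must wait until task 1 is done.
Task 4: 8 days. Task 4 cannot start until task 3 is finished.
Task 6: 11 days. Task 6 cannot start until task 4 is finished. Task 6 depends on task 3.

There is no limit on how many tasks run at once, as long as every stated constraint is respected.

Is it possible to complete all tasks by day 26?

Yes

Task 5 has no prerequisites, so it starts at day 0 and finishes at day 4.
Task 1 cannot begin until task 5 (finishes day 4). It runs from day 4 to 4 + 11 = day 15.
Task 2 cannot begin until task 1 (finishes day 15). It runs from day 15 to 15 + 9 = day 24.
After its own release at day 1, task 3 can start at day 1 and finishes at day 4.
Task 4 cannot begin until task 3 (finishes day 4). It runs from day 4 to 4 + 8 = day 12.
Task 6 needs all of task 4 (finishes day 12); task 3 (finishes day 4). That puts its earliest start at day 12; it finishes at 12 + 11 = day 23.
Every task is finished by day 24, which is no later than the deadline of 26, so the schedule is feasible.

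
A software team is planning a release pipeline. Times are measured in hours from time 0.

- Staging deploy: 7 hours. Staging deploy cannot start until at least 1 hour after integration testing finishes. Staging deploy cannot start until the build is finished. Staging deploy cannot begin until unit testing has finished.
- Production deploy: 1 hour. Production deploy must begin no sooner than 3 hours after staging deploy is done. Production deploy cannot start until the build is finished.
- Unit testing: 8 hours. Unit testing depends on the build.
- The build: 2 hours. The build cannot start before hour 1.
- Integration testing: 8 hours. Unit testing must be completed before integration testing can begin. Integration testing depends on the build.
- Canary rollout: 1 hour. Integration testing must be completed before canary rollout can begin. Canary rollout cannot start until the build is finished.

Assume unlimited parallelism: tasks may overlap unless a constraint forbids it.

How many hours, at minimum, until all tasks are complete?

31

After its own release at hour 1, the build can start at hour 1 and finishes at hour 3.
Unit testing waits on the build (finishes hour 3), so it starts at hour 3 and finishes at 3 + 8 = hour 11.
Integration testing cannot start until unit testing (finishes hour 11); the build (finishes hour 3). The controlling bound is hour 11, so integration testing finishes at 11 + 8 = hour 19.
Canary rollout needs all of integration testing (finishes hour 19); the build (finishes hour 3). That puts its earliest start at hour 19; it finishes at 19 + 1 = hour 20.
Staging deploy needs all of integration testing (finishes hour 19, plus 1-hour gap → hour 20); the build (finishes hour 3); unit testing (finishes hour 11). That puts its earliest start at hour 20; it finishes at 20 + 7 = hour 27.
Production deploy cannot start until staging deploy (finishes hour 27, plus 3-hour gap → hour 30); the build (finishes hour 3). The controlling bound is hour 30, so production deploy finishes at 30 + 1 = hour 31.
All tasks are finished once the last one completes. Finish times: The build at 3, Unit testing at 11, Integration testing at 19, Staging deploy at 27, Canary rollout at 20, Production deploy at 31. The latest is hour 31.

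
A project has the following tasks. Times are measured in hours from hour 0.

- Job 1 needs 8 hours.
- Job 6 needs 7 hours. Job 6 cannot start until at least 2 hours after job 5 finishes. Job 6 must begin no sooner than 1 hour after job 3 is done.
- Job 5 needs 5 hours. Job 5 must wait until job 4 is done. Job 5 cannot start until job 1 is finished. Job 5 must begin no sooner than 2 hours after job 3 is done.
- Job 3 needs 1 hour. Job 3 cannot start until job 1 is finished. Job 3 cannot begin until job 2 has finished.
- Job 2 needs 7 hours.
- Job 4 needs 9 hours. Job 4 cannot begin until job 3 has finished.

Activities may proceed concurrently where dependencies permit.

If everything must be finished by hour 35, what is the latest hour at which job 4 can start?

Nothing follows job 6; the deadline of hour 35 is its only limit. It must start by 35 − 7 = hour 28.
Job 5 must finish before job 6 (must start by hour 28, minus 2-hour gap → hour 26). With a 5-hour duration, job 5 must start by 26 − 5 = hour 21.
Job 4 must finish before job 5 (must start by hour 21). With a 9-hour duration, job 4 must start by 21 − 9 = hour 12.

12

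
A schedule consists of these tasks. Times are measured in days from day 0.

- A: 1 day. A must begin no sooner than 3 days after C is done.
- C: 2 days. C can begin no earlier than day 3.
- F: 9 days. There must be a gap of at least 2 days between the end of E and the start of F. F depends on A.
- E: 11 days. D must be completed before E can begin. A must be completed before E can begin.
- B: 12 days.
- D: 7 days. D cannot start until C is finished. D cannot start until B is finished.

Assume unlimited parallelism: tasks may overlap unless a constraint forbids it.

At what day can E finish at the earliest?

30

C cannot begin until its own release at day 3. It runs from day 3 to 3 + 2 = day 5.
A waits on C (finishes day 5, plus 3-day gap → day 8), so it starts at day 8 and finishes at 8 + 1 = day 9.
B has no prerequisites, so it starts at day 0 and finishes at day 12.
For D: C (finishes day 5); B (finishes day 12). Taking the maximum gives a start of day 12, and it finishes at 12 + 7 = day 19.
E has to wait for D (finishes day 19); A (finishes day 9). The latest of these is day 19, so E runs day 19 to 19 + 11 = day 30.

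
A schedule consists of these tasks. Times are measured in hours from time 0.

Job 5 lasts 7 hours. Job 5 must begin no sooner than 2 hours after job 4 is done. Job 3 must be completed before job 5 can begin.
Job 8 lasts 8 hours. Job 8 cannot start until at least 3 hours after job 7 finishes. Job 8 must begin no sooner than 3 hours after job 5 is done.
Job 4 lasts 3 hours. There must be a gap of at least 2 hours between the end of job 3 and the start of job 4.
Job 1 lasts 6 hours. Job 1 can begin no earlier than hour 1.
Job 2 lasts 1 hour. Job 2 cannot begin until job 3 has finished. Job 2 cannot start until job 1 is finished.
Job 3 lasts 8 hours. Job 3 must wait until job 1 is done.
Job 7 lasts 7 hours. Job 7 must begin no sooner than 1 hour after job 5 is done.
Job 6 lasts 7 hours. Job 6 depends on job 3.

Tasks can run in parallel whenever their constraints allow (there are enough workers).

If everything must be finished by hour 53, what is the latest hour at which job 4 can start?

22

Nothing follows job 8; the deadline of hour 53 is its only limit. It must start by 53 − 8 = hour 45.
Since job 8 (must start by hour 45, minus 3-hour gap → hour 42) depends on it, job 7 must finish by hour 42. Backing off its 7-hour duration gives a latest start of hour 35.
Job 5 must finish in time for job 7 (must start by hour 35, minus 1-hour gap → hour 34); job 8 (must start by hour 45, minus 3-hour gap → hour 42). The tightest is hour 34, so job 5 must start by 34 − 7 = hour 27.
Job 4 feeds into job 5 (must start by hour 27, minus 2-hour gap → hour 25); so job 4 must finish by hour 25 and therefore start by hour 22.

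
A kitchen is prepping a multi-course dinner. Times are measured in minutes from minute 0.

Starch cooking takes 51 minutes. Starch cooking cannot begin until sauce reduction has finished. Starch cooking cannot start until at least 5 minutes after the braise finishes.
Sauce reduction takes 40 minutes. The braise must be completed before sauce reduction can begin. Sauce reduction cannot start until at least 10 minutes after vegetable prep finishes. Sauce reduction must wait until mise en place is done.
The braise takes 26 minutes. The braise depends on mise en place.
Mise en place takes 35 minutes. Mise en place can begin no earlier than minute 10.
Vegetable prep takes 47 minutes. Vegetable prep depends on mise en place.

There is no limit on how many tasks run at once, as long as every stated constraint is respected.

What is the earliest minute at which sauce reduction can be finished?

Mise en place waits on its own release at minute 10, so it starts at minute 10 and finishes at 10 + 35 = minute 45.
Vegetable prep waits on mise en place (finishes minute 45), so it starts at minute 45 and finishes at 45 + 47 = minute 92.
After mise en place (finishes minute 45), the braise can start at minute 45 and finishes at minute 71.
Sauce reduction has to wait for the braise (finishes minute 71); vegetable prep (finishes minute 92, plus 10-minute gap → minute 102); mise en place (finishes minute 45). The latest of these is minute 102, so sauce reduction runs minute 102 to 102 + 40 = minute 142.

142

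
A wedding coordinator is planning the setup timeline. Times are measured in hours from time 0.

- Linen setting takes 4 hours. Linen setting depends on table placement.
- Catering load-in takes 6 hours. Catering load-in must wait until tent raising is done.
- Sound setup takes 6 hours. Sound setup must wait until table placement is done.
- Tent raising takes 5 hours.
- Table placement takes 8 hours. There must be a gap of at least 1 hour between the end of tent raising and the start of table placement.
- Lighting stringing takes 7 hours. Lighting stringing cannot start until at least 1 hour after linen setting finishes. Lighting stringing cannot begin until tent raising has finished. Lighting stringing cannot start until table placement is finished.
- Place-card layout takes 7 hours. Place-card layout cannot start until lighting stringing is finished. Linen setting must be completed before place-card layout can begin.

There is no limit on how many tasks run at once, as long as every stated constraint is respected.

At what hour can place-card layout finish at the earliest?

Nothing blocks tent raising, so it runs from hour 0 to hour 5.
Table placement waits on tent raising (finishes hour 5, plus 1-hour gap → hour 6), so it starts at hour 6 and finishes at 6 + 8 = hour 14.
After table placement (finishes hour 14), linen setting can start at hour 14 and finishes at hour 18.
Lighting stringing has to wait for linen setting (finishes hour 18, plus 1-hour gap → hour 19); tent raising (finishes hour 5); table placement (finishes hour 14). The latest of these is hour 19, so lighting stringing runs hour 19 to 19 + 7 = hour 26.
For place-card layout: lighting stringing (finishes hour 26); linen setting (finishes hour 18). Taking the maximum gives a start of hour 26, and it finishes at 26 + 7 = hour 33.

33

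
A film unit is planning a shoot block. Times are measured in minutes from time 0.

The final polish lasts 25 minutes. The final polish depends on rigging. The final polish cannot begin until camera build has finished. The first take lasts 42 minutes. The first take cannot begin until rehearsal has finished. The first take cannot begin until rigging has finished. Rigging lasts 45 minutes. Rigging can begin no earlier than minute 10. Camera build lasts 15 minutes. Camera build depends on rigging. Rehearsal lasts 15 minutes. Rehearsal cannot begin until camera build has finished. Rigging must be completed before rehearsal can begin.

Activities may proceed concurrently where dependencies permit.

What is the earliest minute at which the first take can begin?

After its own release at minute 10, rigging can start at minute 10 and finishes at minute 55.
After rigging (finishes minute 55), camera build can start at minute 55 and finishes at minute 70.
Rehearsal has to wait for camera build (finishes minute 70); rigging (finishes minute 55). The latest of these is minute 70, so rehearsal runs minute 70 to 70 + 15 = minute 85.
The first take waits on rehearsal (finishes minute 85); rigging (finishes minute 55). The latest of these is minute 85, which is the earliest the first take can start.

85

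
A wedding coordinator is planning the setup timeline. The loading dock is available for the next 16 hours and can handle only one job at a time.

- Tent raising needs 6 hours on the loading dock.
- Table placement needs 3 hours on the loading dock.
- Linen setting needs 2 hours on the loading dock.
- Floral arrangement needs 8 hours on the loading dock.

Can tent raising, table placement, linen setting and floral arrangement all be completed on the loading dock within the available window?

Running back to back, the jobs need 6 + 3 + 2 + 8 = 19 hours on the loading dock.
Since 19 > 16, they cannot all fit.

No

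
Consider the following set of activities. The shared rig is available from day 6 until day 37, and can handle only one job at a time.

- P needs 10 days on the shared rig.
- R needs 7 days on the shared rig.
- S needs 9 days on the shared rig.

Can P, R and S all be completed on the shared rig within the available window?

The shared rig window is 37 − 6 = 31 days.
Running back to back, the jobs need 10 + 7 + 9 = 26 days on the shared rig.
Since 26 ≤ 31, they fit within the window.

Yes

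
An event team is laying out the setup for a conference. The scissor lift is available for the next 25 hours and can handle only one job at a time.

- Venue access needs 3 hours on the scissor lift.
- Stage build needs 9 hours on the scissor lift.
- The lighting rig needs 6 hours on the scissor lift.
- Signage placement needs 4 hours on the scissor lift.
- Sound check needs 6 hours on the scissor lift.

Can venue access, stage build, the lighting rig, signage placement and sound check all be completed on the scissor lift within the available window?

No

Running back to back, the jobs need 3 + 9 + 6 + 4 + 6 = 28 hours on the scissor lift.
Since 28 > 25, they cannot all fit.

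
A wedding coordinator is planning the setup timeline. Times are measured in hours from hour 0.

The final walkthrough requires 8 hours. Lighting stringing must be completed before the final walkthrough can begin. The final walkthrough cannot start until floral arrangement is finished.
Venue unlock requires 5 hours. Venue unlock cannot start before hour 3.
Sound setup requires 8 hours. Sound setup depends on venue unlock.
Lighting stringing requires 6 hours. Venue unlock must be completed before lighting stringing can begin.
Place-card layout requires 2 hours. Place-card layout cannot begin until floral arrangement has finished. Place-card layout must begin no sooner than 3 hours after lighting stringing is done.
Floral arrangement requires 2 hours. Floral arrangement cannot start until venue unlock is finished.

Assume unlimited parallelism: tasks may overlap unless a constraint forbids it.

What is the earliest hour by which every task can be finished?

22

After its own release at hour 3, venue unlock can start at hour 3 and finishes at hour 8.
Sound setup cannot begin until venue unlock (finishes hour 8). It runs from hour 8 to 8 + 8 = hour 16.
After venue unlock (finishes hour 8), lighting stringing can start at hour 8 and finishes at hour 14.
After venue unlock (finishes hour 8), floral arrangement can start at hour 8 and finishes at hour 10.
The final walkthrough cannot start until lighting stringing (finishes hour 14); floral arrangement (finishes hour 10). The controlling bound is hour 14, so the final walkthrough finishes at 14 + 8 = hour 22.
For place-card layout: floral arrangement (finishes hour 10); lighting stringing (finishes hour 14, plus 3-hour gap → hour 17). Taking the maximum gives a start of hour 17, and it finishes at 17 + 2 = hour 19.
All tasks are finished once the last one completes. Finish times: Venue unlock at 8, Floral arrangement at 10, Lighting stringing at 14, Sound setup at 16, Place-card layout at 19, The final walkthrough at 22. The latest is hour 22.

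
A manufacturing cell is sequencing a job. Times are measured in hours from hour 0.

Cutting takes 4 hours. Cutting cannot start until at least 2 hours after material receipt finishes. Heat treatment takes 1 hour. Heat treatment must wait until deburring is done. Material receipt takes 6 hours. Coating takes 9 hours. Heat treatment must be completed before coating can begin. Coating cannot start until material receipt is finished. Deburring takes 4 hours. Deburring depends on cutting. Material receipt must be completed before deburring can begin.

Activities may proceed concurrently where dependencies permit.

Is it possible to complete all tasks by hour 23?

Material receipt has no prerequisites, so it starts at hour 0 and finishes at hour 6.
Cutting waits on material receipt (finishes hour 6, plus 2-hour gap → hour 8), so it starts at hour 8 and finishes at 8 + 4 = hour 12.
Deburring has to wait for cutting (finishes hour 12); material receipt (finishes hour 6). The latest of these is hour 12, so deburring runs hour 12 to 12 + 4 = hour 16.
After deburring (finishes hour 16), heat treatment can start at hour 16 and finishes at hour 17.
Coating cannot start until heat treatment (finishes hour 17); material receipt (finishes hour 6). The controlling bound is hour 17, so coating finishes at 17 + 9 = hour 26.
The earliest everything can be done is hour 26, which is after the deadline of 23, so it is not possible.

No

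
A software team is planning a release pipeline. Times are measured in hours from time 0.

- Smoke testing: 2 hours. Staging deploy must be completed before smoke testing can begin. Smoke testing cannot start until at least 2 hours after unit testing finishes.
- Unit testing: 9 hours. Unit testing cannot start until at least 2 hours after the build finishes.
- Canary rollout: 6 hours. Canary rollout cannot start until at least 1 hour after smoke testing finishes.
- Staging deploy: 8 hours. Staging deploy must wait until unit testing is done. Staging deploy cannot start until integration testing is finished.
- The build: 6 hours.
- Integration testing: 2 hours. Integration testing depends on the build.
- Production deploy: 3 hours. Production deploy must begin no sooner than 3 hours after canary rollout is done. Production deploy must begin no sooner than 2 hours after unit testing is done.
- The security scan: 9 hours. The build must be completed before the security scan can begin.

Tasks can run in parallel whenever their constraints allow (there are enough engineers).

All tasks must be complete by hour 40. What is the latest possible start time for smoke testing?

Nothing follows production deploy; the deadline of hour 40 is its only limit. It must start by 40 − 3 = hour 37.
Since production deploy (must start by hour 37, minus 3-hour gap → hour 34) depends on it, canary rollout must finish by hour 34. Backing off its 6-hour duration gives a latest start of hour 28.
Smoke testing feeds into canary rollout (must start by hour 28, minus 1-hour gap → hour 27); so smoke testing must finish by hour 27 and therefore start by hour 25.

25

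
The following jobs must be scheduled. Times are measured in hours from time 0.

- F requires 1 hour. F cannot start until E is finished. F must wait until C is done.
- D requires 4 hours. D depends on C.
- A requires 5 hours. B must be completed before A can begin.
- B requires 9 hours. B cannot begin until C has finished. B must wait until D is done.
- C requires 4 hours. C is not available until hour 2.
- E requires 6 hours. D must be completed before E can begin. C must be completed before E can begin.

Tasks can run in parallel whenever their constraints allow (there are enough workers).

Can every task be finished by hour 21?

No

C waits on its own release at hour 2, so it starts at hour 2 and finishes at 2 + 4 = hour 6.
D waits on C (finishes hour 6), so it starts at hour 6 and finishes at 6 + 4 = hour 10.
For E: D (finishes hour 10); C (finishes hour 6). Taking the maximum gives a start of hour 10, and it finishes at 10 + 6 = hour 16.
For F: E (finishes hour 16); C (finishes hour 6). Taking the maximum gives a start of hour 16, and it finishes at 16 + 1 = hour 17.
B has to wait for C (finishes hour 6); D (finishes hour 10). The latest of these is hour 10, so B runs hour 10 to 10 + 9 = hour 19.
A waits on B (finishes hour 19), so it starts at hour 19 and finishes at 19 + 5 = hour 24.
The earliest everything can be done is hour 24, which is after the deadline of 21, so it is not possible.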